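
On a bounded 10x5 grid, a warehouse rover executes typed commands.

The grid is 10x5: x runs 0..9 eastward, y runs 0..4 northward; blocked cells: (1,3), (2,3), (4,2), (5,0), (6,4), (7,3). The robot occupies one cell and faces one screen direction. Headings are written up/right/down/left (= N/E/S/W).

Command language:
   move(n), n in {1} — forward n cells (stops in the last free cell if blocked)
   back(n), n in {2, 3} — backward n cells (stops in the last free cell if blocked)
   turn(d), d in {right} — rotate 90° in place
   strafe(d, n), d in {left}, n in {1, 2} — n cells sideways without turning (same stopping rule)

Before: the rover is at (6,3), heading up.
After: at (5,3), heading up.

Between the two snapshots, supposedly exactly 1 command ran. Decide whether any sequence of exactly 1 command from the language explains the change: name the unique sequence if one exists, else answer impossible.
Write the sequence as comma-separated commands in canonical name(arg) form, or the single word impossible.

strafe(left, 1)

key: still facing N — the one step turns nothing
start: at (6,3), heading up
step 1 (strafe(left, 1)): at (5,3), heading up
uniquely the one of 6 1-step routes that fits.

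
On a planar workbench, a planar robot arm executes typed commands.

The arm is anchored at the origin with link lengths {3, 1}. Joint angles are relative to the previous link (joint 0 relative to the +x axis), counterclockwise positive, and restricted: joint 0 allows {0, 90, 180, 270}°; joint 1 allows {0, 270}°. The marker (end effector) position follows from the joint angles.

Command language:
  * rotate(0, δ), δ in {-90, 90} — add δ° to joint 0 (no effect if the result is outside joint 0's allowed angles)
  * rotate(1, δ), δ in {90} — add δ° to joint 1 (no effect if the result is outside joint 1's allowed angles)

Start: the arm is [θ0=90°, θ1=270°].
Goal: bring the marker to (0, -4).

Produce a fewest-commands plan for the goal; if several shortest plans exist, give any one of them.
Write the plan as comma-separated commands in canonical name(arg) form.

rotate(0, -90), rotate(0, -90), rotate(1, 90)

from: [θ0=90°, θ1=270°]
t=1 rotate(0, -90) ⇒ [θ0=0°, θ1=270°]
t=2 rotate(0, -90) ⇒ [θ0=270°, θ1=270°]
t=3 rotate(1, 90) ⇒ [θ0=270°, θ1=0°]
nothing shorter than 3 reaches the goal.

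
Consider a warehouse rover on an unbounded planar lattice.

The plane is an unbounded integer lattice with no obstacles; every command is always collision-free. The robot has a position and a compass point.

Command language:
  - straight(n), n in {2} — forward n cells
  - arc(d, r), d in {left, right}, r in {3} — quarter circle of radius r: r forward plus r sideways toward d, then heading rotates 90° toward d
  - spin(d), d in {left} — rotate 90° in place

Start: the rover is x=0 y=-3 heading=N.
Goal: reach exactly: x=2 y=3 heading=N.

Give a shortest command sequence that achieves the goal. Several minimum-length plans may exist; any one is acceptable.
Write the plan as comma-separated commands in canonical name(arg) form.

arc(left, 3), spin(left), spin(left), straight(2), arc(left, 3)

t0: x=0 y=-3 heading=N
1. arc(left, 3) → x=-3 y=0 heading=W
2. spin(left) → x=-3 y=0 heading=S
3. spin(left) → x=-3 y=0 heading=E
4. straight(2) → x=-1 y=0 heading=E
5. arc(left, 3) → x=2 y=3 heading=N
shorter routes all fall short; 5 is best.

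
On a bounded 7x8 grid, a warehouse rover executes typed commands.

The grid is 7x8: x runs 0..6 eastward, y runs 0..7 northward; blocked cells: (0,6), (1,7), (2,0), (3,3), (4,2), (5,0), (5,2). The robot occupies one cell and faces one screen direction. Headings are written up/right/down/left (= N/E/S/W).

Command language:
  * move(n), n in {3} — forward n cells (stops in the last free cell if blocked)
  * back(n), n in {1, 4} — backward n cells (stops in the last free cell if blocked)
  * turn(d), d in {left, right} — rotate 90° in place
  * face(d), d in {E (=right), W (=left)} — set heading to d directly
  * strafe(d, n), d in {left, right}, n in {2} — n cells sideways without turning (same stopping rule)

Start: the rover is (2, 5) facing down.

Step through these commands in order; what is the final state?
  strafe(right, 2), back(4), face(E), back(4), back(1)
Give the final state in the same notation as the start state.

t0: (2, 5) facing down
t=1 strafe(right, 2) ⇒ (0, 5) facing down
t=2 back(4) ⇒ (0, 5) facing down
t=3 face(E) ⇒ (0, 5) facing right
t=4 back(4) ⇒ (0, 5) facing right
t=5 back(1) ⇒ (0, 5) facing right

(0, 5) facing right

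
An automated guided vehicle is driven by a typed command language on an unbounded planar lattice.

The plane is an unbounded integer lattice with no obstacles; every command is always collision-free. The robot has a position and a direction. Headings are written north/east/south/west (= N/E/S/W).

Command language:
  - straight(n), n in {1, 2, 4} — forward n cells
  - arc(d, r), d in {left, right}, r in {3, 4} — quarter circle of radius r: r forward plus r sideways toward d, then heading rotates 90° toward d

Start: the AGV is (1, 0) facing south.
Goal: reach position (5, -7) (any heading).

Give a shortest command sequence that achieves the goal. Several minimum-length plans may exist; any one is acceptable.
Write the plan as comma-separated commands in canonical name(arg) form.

start: (1, 0) facing south
1. straight(4) → (1, -4) facing south
2. arc(left, 3) → (4, -7) facing east
3. straight(1) → (5, -7) facing east
no 2-step plan works, so 3 is optimal.

straight(4), arc(left, 3), straight(1)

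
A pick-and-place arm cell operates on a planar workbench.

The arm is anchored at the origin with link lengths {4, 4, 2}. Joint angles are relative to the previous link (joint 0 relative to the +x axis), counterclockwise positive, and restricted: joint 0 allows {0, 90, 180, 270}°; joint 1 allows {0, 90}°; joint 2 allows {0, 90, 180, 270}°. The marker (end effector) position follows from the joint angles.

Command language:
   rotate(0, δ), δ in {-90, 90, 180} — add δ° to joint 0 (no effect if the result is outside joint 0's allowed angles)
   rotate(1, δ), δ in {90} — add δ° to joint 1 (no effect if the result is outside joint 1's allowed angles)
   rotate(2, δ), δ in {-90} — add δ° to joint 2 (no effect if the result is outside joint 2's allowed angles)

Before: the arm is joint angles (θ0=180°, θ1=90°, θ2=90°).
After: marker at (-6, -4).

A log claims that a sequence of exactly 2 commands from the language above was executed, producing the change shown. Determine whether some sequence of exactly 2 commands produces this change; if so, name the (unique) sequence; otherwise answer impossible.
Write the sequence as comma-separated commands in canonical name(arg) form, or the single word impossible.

start: joint angles (θ0=180°, θ1=90°, θ2=90°)
1. rotate(2, -90) → joint angles (θ0=180°, θ1=90°, θ2=0°)
2. rotate(2, -90) → joint angles (θ0=180°, θ1=90°, θ2=270°)
all 25 alternatives checked — unique.

rotate(2, -90), rotate(2, -90)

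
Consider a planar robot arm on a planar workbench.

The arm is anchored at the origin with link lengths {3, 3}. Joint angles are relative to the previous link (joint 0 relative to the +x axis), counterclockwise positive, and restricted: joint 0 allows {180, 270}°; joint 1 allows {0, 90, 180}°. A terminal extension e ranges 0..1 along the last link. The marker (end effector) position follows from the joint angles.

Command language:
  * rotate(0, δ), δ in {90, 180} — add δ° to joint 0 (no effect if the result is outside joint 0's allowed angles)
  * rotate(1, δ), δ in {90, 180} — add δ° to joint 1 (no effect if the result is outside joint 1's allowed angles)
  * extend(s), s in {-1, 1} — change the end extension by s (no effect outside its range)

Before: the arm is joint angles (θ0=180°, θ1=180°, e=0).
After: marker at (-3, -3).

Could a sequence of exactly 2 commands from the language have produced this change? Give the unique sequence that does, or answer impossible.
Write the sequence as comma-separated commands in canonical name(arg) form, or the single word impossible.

key: order matters: swapping rotate(1, 180) and rotate(1, 90) lands elsewhere
start: joint angles (θ0=180°, θ1=180°, e=0)
step 1 (rotate(1, 180)): joint angles (θ0=180°, θ1=0°, e=0)
step 2 (rotate(1, 90)): joint angles (θ0=180°, θ1=90°, e=0)
all 36 alternatives checked — unique.

rotate(1, 180), rotate(1, 90)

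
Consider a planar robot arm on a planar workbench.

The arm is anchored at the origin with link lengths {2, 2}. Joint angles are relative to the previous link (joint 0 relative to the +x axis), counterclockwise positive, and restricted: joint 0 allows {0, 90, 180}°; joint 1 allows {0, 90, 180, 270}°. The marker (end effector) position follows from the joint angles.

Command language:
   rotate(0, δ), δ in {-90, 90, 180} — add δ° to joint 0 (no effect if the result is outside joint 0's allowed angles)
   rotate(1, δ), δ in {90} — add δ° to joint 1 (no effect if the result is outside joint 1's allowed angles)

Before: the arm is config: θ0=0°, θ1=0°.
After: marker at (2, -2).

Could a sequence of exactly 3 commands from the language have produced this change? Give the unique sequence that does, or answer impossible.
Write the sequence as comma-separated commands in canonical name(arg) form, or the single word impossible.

rotate(1, 90), rotate(1, 90), rotate(1, 90)

initial: config: θ0=0°, θ1=0°
t=1 rotate(1, 90) ⇒ config: θ0=0°, θ1=90°
t=2 rotate(1, 90) ⇒ config: θ0=0°, θ1=180°
t=3 rotate(1, 90) ⇒ config: θ0=0°, θ1=270°
no other 3-command option fits: unique.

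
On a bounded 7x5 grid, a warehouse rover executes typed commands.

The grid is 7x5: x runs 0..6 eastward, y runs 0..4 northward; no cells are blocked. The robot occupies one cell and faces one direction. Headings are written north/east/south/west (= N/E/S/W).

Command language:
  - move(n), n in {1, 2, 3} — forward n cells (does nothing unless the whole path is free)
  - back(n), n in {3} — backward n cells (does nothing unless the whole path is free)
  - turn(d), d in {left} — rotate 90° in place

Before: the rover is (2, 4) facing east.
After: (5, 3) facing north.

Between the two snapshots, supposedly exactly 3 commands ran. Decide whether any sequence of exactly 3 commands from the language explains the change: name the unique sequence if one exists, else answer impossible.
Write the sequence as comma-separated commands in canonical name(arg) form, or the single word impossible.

every 3-command combo misses the target.

impossible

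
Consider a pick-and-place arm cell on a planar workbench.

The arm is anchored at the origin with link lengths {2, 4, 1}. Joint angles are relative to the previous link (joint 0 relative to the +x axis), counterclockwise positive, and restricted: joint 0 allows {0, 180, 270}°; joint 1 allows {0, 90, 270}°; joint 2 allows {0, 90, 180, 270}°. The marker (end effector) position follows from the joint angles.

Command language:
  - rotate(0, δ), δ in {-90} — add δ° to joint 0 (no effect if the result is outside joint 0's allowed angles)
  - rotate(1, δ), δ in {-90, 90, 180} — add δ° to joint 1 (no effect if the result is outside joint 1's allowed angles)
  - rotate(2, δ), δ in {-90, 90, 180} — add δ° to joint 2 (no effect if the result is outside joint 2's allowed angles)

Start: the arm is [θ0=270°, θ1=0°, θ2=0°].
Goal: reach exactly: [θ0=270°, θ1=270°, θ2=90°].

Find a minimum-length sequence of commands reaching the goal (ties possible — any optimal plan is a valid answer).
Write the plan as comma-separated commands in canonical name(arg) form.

rotate(2, 90), rotate(1, -90)

begin: [θ0=270°, θ1=0°, θ2=0°]
1. rotate(2, 90) → [θ0=270°, θ1=0°, θ2=90°]
2. rotate(1, -90) → [θ0=270°, θ1=270°, θ2=90°]
minimal: 2 command(s), checked below 2.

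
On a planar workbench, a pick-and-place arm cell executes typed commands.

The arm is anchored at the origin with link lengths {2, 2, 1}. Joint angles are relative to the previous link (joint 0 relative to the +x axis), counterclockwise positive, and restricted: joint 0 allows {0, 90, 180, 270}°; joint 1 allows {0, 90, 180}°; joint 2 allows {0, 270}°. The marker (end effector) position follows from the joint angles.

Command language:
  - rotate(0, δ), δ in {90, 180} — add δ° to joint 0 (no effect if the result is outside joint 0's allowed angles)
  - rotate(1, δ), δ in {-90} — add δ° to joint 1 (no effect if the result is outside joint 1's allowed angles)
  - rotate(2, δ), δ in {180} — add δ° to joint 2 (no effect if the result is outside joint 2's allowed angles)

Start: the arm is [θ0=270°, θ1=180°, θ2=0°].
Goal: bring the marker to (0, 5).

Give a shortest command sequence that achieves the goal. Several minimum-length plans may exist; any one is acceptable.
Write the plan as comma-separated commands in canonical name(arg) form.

t0: [θ0=270°, θ1=180°, θ2=0°]
t=1 rotate(1, -90) ⇒ [θ0=270°, θ1=90°, θ2=0°]
t=2 rotate(1, -90) ⇒ [θ0=270°, θ1=0°, θ2=0°]
t=3 rotate(0, 180) ⇒ [θ0=90°, θ1=0°, θ2=0°]
no 2-step plan works, so 3 is optimal.

rotate(1, -90), rotate(1, -90), rotate(0, 180)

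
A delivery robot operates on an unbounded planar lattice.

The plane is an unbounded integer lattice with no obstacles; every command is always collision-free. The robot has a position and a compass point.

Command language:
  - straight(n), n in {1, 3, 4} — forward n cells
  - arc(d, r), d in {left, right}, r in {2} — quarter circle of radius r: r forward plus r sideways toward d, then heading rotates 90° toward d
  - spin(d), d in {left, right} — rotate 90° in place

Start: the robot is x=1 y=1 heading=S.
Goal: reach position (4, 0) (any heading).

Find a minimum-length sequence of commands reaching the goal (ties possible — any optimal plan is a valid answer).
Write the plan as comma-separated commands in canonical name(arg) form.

initial: x=1 y=1 heading=S
1. straight(1) → x=1 y=0 heading=S
2. spin(left) → x=1 y=0 heading=E
3. straight(3) → x=4 y=0 heading=E
shorter routes all fall short; 3 is best.

straight(1), spin(left), straight(3)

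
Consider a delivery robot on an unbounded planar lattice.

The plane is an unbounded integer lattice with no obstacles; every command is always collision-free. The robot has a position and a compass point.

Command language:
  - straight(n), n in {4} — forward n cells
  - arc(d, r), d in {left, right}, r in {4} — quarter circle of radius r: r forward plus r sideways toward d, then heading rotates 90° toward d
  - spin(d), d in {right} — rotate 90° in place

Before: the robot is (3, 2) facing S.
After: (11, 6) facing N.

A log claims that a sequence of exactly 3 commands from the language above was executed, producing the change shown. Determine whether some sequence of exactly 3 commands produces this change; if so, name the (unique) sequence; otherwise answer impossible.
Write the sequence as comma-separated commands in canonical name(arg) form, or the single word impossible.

key: cell and facing (now N) both changed — the 3 commands mix motion and turning
from: (3, 2) facing S
1. arc(left, 4) → (7, -2) facing E
2. arc(left, 4) → (11, 2) facing N
3. straight(4) → (11, 6) facing N
uniquely the one of 64 3-step routes that fits.

arc(left, 4), arc(left, 4), straight(4)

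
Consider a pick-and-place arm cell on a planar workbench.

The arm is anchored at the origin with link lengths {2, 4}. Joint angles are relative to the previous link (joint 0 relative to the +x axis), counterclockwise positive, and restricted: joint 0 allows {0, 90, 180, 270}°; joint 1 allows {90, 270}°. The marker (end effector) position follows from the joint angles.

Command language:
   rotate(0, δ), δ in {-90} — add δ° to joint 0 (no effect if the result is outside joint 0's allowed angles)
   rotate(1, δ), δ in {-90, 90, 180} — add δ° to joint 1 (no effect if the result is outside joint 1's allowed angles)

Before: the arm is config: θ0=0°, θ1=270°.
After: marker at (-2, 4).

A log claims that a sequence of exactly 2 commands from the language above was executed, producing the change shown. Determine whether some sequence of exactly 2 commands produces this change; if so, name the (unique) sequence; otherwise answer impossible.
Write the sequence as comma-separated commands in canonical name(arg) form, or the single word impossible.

from: config: θ0=0°, θ1=270°
step 1 (rotate(0, -90)): config: θ0=270°, θ1=270°
step 2 (rotate(0, -90)): config: θ0=180°, θ1=270°
uniquely the one of 16 2-step routes that fits.

rotate(0, -90), rotate(0, -90)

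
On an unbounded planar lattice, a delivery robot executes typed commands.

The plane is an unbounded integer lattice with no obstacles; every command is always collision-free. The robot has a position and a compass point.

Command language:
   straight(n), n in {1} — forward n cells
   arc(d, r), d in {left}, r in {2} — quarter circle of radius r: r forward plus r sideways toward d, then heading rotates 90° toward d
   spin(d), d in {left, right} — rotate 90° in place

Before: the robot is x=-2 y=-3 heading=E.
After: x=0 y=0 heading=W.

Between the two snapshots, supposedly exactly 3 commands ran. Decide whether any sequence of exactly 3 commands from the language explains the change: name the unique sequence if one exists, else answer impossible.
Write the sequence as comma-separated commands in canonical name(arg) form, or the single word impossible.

key: running spin(left) before arc(left, 2) would end elsewhere — order is forced
t0: x=-2 y=-3 heading=E
step 1 (arc(left, 2)): x=0 y=-1 heading=N
step 2 (straight(1)): x=0 y=0 heading=N
step 3 (spin(left)): x=0 y=0 heading=W
no rival 3-sequence matches.

arc(left, 2), straight(1), spin(left)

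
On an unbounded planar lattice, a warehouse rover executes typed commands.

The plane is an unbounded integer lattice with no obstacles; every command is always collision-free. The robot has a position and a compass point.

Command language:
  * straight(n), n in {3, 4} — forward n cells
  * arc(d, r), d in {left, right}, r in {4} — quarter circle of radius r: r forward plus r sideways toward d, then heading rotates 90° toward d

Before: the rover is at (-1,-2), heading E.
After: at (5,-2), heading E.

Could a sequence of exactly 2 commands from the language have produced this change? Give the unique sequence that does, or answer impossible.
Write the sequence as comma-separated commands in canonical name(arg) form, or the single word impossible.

straight(3), straight(3)

key: still facing E at the end — nothing in the sequence rotates
initial: at (-1,-2), heading E
step 1 (straight(3)): at (2,-2), heading E
step 2 (straight(3)): at (5,-2), heading E
no other 2-command option fits: unique.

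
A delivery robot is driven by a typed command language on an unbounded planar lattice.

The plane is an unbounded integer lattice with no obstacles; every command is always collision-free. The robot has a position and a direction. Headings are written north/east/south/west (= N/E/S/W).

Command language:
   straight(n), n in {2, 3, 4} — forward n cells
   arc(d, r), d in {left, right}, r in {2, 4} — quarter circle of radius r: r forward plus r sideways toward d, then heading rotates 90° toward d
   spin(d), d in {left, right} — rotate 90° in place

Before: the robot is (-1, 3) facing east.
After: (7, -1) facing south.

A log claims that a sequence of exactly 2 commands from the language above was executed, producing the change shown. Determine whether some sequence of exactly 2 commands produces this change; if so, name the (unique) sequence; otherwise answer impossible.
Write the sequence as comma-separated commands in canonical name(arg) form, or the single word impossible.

key: order matters: swapping straight(4) and arc(right, 4) lands elsewhere
initial: (-1, 3) facing east
step 1 (straight(4)): (3, 3) facing east
step 2 (arc(right, 4)): (7, -1) facing south
no rival 2-sequence matches.

straight(4), arc(right, 4)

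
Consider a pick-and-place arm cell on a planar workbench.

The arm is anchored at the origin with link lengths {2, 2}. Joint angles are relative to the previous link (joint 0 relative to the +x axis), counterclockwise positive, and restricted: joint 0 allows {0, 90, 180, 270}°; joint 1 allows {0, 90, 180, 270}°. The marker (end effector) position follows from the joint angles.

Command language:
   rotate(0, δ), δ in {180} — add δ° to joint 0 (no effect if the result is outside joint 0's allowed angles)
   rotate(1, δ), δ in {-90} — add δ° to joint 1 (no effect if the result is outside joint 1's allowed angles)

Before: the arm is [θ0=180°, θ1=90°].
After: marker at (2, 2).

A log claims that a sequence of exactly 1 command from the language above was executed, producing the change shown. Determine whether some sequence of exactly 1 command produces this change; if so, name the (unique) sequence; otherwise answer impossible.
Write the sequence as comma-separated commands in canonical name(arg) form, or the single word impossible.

rotate(0, 180)

t0: [θ0=180°, θ1=90°]
1. rotate(0, 180) → [θ0=0°, θ1=90°]
no rival 1-sequence matches.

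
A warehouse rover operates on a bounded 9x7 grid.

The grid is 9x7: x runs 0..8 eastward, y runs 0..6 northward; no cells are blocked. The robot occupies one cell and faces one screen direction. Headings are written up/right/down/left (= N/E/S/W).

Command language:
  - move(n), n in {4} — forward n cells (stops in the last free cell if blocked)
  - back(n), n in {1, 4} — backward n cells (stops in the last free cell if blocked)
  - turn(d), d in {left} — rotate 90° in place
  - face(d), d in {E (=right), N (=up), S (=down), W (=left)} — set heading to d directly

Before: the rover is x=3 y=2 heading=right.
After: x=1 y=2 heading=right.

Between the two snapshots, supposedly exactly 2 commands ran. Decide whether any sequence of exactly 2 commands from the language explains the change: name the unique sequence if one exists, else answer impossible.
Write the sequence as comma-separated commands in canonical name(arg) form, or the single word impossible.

key: still facing E at the end — nothing in the sequence rotates
start: x=3 y=2 heading=right
1. back(1) → x=2 y=2 heading=right
2. back(1) → x=1 y=2 heading=right
uniquely the one of 64 2-step routes that fits.

back(1), back(1)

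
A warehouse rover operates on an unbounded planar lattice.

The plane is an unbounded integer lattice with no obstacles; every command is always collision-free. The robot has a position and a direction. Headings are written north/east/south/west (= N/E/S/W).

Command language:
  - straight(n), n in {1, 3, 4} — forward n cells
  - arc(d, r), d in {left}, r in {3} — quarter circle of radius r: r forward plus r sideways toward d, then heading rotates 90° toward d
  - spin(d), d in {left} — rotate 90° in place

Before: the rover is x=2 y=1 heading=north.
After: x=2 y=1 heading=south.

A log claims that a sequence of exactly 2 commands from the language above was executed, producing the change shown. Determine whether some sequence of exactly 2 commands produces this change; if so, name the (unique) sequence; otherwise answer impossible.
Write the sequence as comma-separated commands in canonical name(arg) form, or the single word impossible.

key: (2,1) unmoved — no command in the sequence translates
t0: x=2 y=1 heading=north
step 1 (spin(left)): x=2 y=1 heading=west
step 2 (spin(left)): x=2 y=1 heading=south
no rival 2-sequence matches.

spin(left), spin(left)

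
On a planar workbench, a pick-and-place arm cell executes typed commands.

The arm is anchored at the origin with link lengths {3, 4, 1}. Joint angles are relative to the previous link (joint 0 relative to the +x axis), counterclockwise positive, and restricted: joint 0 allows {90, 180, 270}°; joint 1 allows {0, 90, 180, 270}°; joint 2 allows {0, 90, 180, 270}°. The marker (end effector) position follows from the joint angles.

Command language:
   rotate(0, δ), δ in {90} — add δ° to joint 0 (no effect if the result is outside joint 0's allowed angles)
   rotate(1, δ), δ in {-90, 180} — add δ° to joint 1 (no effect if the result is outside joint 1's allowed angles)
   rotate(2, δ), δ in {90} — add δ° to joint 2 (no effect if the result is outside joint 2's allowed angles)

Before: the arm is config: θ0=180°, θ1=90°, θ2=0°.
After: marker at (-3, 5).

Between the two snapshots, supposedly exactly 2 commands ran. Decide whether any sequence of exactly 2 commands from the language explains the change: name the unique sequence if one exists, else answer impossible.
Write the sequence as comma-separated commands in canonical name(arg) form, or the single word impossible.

start: config: θ0=180°, θ1=90°, θ2=0°
[1] after rotate(1, -90): config: θ0=180°, θ1=0°, θ2=0°
[2] after rotate(1, -90): config: θ0=180°, θ1=270°, θ2=0°
uniquely the one of 16 2-step routes that fits.

rotate(1, -90), rotate(1, -90)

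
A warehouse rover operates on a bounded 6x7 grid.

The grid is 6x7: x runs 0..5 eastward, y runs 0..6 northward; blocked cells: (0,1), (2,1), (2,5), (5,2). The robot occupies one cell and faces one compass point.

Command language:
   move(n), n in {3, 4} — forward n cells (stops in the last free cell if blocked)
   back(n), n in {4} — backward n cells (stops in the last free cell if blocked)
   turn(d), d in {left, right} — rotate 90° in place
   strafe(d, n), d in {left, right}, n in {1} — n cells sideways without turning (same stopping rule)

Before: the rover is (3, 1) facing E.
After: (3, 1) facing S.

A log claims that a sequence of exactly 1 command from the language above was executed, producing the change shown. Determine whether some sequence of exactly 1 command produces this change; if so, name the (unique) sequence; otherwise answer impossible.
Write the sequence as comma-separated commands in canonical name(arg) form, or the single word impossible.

turn(right)

key: parked at (3,1) the whole time — nothing moves the robot
t0: (3, 1) facing E
1. turn(right) → (3, 1) facing S
no other 1-command option fits: unique.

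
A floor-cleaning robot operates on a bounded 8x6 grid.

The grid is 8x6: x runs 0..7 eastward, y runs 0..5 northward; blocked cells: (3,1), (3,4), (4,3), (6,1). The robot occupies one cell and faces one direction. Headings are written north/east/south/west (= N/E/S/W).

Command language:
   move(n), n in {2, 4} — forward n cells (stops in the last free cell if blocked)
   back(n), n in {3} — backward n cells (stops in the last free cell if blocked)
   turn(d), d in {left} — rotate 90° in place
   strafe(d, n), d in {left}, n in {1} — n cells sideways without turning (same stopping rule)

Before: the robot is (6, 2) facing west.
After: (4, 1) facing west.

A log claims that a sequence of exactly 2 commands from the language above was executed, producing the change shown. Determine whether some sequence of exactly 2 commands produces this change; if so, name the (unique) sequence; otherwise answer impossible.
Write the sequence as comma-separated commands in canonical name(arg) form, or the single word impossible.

move(2), strafe(left, 1)

key: order matters: swapping move(2) and strafe(left, 1) lands elsewhere
initial: (6, 2) facing west
1. move(2) → (4, 2) facing west
2. strafe(left, 1) → (4, 1) facing west
no other 2-command option fits: unique.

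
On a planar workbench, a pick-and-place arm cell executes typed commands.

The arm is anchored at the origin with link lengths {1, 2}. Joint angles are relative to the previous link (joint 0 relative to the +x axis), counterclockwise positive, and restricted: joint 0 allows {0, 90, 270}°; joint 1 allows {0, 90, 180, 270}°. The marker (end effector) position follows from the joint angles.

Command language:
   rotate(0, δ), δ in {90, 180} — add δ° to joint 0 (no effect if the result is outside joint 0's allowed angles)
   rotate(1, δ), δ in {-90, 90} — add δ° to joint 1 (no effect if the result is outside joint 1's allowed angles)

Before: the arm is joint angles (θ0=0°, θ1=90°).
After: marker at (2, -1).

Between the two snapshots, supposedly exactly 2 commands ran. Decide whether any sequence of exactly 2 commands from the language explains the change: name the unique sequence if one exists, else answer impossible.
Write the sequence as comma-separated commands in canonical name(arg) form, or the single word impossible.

rotate(0, 90), rotate(0, 180)

key: order matters: swapping rotate(0, 90) and rotate(0, 180) lands elsewhere
initial: joint angles (θ0=0°, θ1=90°)
step 1 (rotate(0, 90)): joint angles (θ0=90°, θ1=90°)
step 2 (rotate(0, 180)): joint angles (θ0=270°, θ1=90°)
no other 2-command option fits: unique.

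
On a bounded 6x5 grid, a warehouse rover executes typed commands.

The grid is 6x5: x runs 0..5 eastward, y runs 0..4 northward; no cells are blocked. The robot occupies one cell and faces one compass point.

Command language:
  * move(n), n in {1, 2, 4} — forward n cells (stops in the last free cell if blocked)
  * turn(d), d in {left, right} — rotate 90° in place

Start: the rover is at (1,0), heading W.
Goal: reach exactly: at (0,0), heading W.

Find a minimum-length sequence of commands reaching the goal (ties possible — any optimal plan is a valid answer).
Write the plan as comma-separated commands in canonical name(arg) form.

move(2)

initial: at (1,0), heading W
t=1 move(2) ⇒ at (0,0), heading W
minimal: 1 command(s), checked below 1.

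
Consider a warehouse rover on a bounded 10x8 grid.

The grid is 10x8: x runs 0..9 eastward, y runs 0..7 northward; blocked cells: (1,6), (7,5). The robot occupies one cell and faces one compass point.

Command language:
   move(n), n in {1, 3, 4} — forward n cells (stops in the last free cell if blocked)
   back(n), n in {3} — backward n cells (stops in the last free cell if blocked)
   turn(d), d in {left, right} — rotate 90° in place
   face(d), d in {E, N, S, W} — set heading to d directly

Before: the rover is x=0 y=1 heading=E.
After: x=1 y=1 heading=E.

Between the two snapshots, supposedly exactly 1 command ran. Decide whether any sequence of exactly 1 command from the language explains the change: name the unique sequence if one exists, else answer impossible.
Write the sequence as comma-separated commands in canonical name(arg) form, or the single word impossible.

move(1)

key: heading stays E — the single command does not turn
start: x=0 y=1 heading=E
[1] after move(1): x=1 y=1 heading=E
all 10 alternatives checked — unique.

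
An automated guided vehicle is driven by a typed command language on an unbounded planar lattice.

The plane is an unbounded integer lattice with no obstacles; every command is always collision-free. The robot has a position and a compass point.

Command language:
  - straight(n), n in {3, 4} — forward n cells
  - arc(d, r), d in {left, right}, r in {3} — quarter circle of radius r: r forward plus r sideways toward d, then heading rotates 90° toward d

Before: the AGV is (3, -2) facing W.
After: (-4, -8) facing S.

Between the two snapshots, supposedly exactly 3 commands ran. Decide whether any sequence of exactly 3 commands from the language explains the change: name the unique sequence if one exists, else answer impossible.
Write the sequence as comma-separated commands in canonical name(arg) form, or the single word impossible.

key: cell and facing (now S) both changed — the 3 commands mix motion and turning
start: (3, -2) facing W
step 1 (straight(4)): (-1, -2) facing W
step 2 (arc(left, 3)): (-4, -5) facing S
step 3 (straight(3)): (-4, -8) facing S
no other 3-command option fits: unique.

straight(4), arc(left, 3), straight(3)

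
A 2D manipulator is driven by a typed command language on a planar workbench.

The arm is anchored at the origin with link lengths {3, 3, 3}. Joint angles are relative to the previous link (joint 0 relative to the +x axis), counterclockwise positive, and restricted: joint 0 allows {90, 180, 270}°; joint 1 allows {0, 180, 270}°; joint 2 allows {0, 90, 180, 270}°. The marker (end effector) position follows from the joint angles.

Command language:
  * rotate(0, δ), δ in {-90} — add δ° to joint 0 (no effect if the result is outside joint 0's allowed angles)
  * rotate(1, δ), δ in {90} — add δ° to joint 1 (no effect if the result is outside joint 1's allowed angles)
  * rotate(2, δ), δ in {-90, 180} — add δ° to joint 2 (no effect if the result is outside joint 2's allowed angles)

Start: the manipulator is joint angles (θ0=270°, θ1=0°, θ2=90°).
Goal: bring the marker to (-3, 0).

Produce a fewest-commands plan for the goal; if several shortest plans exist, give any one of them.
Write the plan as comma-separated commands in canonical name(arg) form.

from: joint angles (θ0=270°, θ1=0°, θ2=90°)
1. rotate(2, -90) → joint angles (θ0=270°, θ1=0°, θ2=0°)
2. rotate(2, 180) → joint angles (θ0=270°, θ1=0°, θ2=180°)
3. rotate(0, -90) → joint angles (θ0=180°, θ1=0°, θ2=180°)
shorter routes all fall short; 3 is best.

rotate(2, -90), rotate(2, 180), rotate(0, -90)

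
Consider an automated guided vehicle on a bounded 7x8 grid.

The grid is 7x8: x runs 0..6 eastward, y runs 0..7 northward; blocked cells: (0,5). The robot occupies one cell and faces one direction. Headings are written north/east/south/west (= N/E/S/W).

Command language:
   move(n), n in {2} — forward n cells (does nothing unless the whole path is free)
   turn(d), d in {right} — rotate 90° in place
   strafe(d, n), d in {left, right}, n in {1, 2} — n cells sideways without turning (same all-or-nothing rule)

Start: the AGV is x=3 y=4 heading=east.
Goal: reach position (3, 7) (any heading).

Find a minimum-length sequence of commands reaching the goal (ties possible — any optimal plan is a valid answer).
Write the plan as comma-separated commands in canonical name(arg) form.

strafe(left, 1), strafe(left, 2)

t0: x=3 y=4 heading=east
t=1 strafe(left, 1) ⇒ x=3 y=5 heading=east
t=2 strafe(left, 2) ⇒ x=3 y=7 heading=east
no 1-step plan works, so 2 is optimal.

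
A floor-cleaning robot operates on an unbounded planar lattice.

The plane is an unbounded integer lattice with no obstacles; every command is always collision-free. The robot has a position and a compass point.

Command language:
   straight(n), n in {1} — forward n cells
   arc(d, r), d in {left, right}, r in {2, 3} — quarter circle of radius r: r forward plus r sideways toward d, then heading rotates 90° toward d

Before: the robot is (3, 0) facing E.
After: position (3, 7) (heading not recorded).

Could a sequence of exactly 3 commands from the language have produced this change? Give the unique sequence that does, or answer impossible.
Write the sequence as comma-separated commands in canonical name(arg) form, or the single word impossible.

arc(left, 3), straight(1), arc(left, 3)

begin: (3, 0) facing E
step 1 (arc(left, 3)): (6, 3) facing N
step 2 (straight(1)): (6, 4) facing N
step 3 (arc(left, 3)): (3, 7) facing W
all 125 alternatives checked — unique.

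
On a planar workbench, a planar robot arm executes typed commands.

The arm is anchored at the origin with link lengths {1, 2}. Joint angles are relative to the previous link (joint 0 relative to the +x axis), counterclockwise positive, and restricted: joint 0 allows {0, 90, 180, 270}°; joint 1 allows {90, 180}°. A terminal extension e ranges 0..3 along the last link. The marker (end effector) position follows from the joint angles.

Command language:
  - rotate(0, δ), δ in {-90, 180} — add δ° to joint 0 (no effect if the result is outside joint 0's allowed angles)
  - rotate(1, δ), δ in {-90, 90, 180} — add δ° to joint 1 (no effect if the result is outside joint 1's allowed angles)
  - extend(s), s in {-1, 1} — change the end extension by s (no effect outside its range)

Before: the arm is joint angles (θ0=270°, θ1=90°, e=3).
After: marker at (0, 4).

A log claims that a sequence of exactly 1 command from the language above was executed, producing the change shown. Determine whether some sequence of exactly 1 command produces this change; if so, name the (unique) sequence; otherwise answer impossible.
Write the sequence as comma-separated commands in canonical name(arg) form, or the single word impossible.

initial: joint angles (θ0=270°, θ1=90°, e=3)
t=1 rotate(1, 90) ⇒ joint angles (θ0=270°, θ1=180°, e=3)
no other 1-command option fits: unique.

rotate(1, 90)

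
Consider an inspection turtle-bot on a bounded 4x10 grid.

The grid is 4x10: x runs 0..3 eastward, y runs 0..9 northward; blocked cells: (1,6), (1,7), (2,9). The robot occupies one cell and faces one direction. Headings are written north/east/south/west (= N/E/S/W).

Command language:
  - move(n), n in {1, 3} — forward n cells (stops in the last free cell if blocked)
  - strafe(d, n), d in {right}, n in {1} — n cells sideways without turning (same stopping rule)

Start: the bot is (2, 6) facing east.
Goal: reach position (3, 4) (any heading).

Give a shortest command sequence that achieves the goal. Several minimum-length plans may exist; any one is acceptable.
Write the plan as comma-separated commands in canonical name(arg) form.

begin: (2, 6) facing east
step 1 (move(1)): (3, 6) facing east
step 2 (strafe(right, 1)): (3, 5) facing east
step 3 (strafe(right, 1)): (3, 4) facing east
shorter routes all fall short; 3 is best.

move(1), strafe(right, 1), strafe(right, 1)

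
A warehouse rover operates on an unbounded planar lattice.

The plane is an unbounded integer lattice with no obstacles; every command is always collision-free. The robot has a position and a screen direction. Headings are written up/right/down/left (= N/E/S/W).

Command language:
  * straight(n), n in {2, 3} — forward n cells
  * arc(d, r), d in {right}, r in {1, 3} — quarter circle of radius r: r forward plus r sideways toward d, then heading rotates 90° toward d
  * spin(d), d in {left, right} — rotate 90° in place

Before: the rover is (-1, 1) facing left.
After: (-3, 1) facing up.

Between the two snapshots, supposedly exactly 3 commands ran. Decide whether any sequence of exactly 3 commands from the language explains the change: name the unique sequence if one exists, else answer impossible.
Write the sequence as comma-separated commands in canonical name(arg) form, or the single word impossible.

key: cell and facing (now N) both changed — the 3 commands mix motion and turning
from: (-1, 1) facing left
step 1 (spin(left)): (-1, 1) facing down
step 2 (arc(right, 1)): (-2, 0) facing left
step 3 (arc(right, 1)): (-3, 1) facing up
no other 3-command option fits: unique.

spin(left), arc(right, 1), arc(right, 1)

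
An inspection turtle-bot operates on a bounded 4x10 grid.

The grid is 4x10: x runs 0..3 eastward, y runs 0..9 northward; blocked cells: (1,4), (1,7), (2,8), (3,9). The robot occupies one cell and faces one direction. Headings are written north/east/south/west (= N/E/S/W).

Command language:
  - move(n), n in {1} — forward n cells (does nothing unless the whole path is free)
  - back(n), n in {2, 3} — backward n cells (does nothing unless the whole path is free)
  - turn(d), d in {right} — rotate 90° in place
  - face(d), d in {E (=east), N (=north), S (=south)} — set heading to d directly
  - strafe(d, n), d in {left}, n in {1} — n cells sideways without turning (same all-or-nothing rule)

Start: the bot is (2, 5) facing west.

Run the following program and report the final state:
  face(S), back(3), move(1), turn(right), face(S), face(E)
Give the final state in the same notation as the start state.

(2, 4) facing east

begin: (2, 5) facing west
t=1 face(S) ⇒ (2, 5) facing south
t=2 back(3) ⇒ (2, 5) facing south
t=3 move(1) ⇒ (2, 4) facing south
t=4 turn(right) ⇒ (2, 4) facing west
t=5 face(S) ⇒ (2, 4) facing south
t=6 face(E) ⇒ (2, 4) facing east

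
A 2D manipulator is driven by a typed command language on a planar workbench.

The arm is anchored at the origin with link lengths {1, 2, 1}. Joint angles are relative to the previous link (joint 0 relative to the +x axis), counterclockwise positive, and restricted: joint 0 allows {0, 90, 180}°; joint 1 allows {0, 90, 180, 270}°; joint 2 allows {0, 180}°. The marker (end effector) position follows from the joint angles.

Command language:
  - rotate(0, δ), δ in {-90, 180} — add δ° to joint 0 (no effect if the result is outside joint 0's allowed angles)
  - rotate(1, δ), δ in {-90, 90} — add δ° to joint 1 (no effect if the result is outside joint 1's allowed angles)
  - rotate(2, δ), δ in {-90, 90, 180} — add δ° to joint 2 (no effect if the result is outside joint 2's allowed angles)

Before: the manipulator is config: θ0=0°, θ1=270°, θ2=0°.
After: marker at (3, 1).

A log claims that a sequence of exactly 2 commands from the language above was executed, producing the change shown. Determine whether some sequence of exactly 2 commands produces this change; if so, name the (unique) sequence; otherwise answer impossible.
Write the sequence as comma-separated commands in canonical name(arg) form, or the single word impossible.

key: order matters: swapping rotate(0, 180) and rotate(0, -90) lands elsewhere
begin: config: θ0=0°, θ1=270°, θ2=0°
[1] after rotate(0, 180): config: θ0=180°, θ1=270°, θ2=0°
[2] after rotate(0, -90): config: θ0=90°, θ1=270°, θ2=0°
all 49 alternatives checked — unique.

rotate(0, 180), rotate(0, -90)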